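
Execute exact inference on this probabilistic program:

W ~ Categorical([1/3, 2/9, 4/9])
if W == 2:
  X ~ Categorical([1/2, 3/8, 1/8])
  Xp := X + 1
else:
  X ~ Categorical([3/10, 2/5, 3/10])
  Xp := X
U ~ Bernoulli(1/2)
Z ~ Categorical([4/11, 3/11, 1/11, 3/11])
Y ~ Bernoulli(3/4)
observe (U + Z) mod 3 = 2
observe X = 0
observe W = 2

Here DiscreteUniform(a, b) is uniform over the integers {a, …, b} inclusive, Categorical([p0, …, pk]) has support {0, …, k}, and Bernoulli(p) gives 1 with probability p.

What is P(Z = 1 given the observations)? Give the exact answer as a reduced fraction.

P(Z = 1 | obs) = 3/4

Enumerate traces; 4 have nonzero weight after conditioning:
  (W=2, X=0, U=0, Z=2, Y=0) weight 1/396
  (W=2, X=0, U=0, Z=2, Y=1) weight 1/132
  (W=2, X=0, U=1, Z=1, Y=0) weight 1/132
  (W=2, X=0, U=1, Z=1, Y=1) weight 1/44
Group by Z:
  weight(Z=1) = 1/33
  weight(Z=2) = 1/99
Total weight = 1/33 + 1/99 = 4/99
P(Z=1 | obs) = 1/33 / 4/99 = 3/4
P(Z=2 | obs) = 1/99 / 4/99 = 1/4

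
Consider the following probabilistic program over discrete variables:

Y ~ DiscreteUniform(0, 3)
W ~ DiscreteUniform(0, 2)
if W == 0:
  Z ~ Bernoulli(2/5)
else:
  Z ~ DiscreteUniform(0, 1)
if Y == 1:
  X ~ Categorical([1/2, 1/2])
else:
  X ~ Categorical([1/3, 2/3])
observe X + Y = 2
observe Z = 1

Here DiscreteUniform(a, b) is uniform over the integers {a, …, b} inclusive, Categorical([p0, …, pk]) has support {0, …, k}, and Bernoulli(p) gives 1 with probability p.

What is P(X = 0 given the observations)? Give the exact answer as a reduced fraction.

P(X = 0 | obs) = 2/5

Enumerate traces; 6 have nonzero weight after conditioning:
  (Y=1, W=0, Z=1, X=1) weight 1/60
  (Y=1, W=1, Z=1, X=1) weight 1/48
  (Y=1, W=2, Z=1, X=1) weight 1/48
  (Y=2, W=0, Z=1, X=0) weight 1/90
  (Y=2, W=1, Z=1, X=0) weight 1/72
  (Y=2, W=2, Z=1, X=0) weight 1/72
Group by X:
  weight(X=0) = 7/180
  weight(X=1) = 7/120
Total weight = 7/180 + 7/120 = 7/72
P(X=0 | obs) = 7/180 / 7/72 = 2/5
P(X=1 | obs) = 7/120 / 7/72 = 3/5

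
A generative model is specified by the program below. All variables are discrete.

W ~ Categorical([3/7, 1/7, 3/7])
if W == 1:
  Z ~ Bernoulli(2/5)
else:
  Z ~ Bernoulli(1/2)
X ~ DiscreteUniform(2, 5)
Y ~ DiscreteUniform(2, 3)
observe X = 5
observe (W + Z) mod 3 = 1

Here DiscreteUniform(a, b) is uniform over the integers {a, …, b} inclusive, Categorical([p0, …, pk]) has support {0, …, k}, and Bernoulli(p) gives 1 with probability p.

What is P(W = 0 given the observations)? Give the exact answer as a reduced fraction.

Enumerate traces; 4 have nonzero weight after conditioning:
  (W=0, Z=1, X=5, Y=2) weight 3/112
  (W=0, Z=1, X=5, Y=3) weight 3/112
  (W=1, Z=0, X=5, Y=2) weight 3/280
  (W=1, Z=0, X=5, Y=3) weight 3/280
Group by W:
  weight(W=0) = 3/56
  weight(W=1) = 3/140
Total weight = 3/56 + 3/140 = 3/40
P(W=0 | obs) = 3/56 / 3/40 = 5/7
P(W=1 | obs) = 3/140 / 3/40 = 2/7

P(W = 0 | obs) = 5/7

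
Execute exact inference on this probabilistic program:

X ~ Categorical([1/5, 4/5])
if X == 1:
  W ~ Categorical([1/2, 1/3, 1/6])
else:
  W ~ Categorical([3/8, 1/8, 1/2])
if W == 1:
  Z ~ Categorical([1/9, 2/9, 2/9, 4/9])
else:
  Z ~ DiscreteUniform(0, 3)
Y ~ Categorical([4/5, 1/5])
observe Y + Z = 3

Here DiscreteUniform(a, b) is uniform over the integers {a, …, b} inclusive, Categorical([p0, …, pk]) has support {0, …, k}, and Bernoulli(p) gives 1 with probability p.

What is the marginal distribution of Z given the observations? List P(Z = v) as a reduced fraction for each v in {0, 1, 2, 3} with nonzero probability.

Enumerate traces; 12 have nonzero weight after conditioning:
  (X=0, W=0, Z=2, Y=1) weight 3/800
  (X=0, W=0, Z=3, Y=0) weight 3/200
  (X=0, W=1, Z=2, Y=1) weight 1/900
  (X=0, W=1, Z=3, Y=0) weight 2/225
  (X=0, W=2, Z=2, Y=1) weight 1/200
  (X=0, W=2, Z=3, Y=0) weight 1/50
  (X=1, W=0, Z=2, Y=1) weight 1/50
  (X=1, W=0, Z=3, Y=0) weight 2/25
  … 4 more
Group by Z:
  weight(Z=2) = 209/4320
  weight(Z=3) = 53/216
Total weight = 209/4320 + 53/216 = 47/160
P(Z=2 | obs) = 209/4320 / 47/160 = 209/1269
P(Z=3 | obs) = 53/216 / 47/160 = 1060/1269

P(Z=2) = 209/1269, P(Z=3) = 1060/1269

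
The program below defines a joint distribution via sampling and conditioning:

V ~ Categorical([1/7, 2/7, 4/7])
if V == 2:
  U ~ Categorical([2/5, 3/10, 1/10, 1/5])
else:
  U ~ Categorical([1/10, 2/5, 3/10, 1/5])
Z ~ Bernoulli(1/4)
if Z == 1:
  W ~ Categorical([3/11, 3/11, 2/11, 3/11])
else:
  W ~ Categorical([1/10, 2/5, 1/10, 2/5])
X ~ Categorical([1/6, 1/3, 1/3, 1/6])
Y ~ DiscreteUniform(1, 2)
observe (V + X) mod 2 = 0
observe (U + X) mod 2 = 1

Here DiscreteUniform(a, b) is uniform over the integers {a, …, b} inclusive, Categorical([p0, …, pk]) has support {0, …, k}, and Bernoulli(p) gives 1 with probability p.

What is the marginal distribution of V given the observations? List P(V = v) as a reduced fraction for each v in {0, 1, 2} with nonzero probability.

P(V=0) = 3/17, P(V=1) = 4/17, P(V=2) = 10/17

Enumerate traces; 192 have nonzero weight after conditioning:
  (V=0, U=1, Z=0, W=0, X=0, Y=1) weight 1/2800
  (V=0, U=1, Z=0, W=0, X=0, Y=2) weight 1/2800
  (V=0, U=1, Z=0, W=0, X=2, Y=1) weight 1/1400
  (V=0, U=1, Z=0, W=0, X=2, Y=2) weight 1/1400
  (V=0, U=1, Z=0, W=1, X=0, Y=1) weight 1/700
  (V=0, U=1, Z=0, W=1, X=0, Y=2) weight 1/700
  (V=0, U=1, Z=0, W=1, X=2, Y=1) weight 1/350
  (V=0, U=1, Z=0, W=1, X=2, Y=2) weight 1/350
  (V=1, U=0, Z=0, W=0, X=1, Y=1) weight 1/2800
  (V=2, U=1, Z=0, W=0, X=0, Y=1) weight 3/2800
  … 182 more
Group by V:
  weight(V=0) = 3/70
  weight(V=1) = 2/35
  weight(V=2) = 1/7
Total weight = 3/70 + 2/35 + 1/7 = 17/70
P(V=0 | obs) = 3/70 / 17/70 = 3/17
P(V=1 | obs) = 2/35 / 17/70 = 4/17
P(V=2 | obs) = 1/7 / 17/70 = 10/17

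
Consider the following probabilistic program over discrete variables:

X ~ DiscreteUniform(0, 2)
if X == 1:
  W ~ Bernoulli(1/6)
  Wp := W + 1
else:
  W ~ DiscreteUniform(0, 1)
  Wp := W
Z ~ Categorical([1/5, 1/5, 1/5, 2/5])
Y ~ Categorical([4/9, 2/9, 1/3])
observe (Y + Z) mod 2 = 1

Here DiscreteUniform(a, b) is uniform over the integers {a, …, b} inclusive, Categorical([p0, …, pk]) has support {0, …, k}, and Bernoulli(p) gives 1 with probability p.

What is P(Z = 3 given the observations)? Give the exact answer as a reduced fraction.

Enumerate traces; 36 have nonzero weight after conditioning:
  (X=0, W=0, Z=0, Y=1) weight 1/135
  (X=0, W=0, Z=1, Y=0) weight 2/135
  (X=0, W=0, Z=1, Y=2) weight 1/90
  (X=0, W=0, Z=2, Y=1) weight 1/135
  (X=0, W=0, Z=3, Y=0) weight 4/135
  (X=0, W=0, Z=3, Y=2) weight 1/45
  (X=0, W=1, Z=0, Y=1) weight 1/135
  (X=0, W=1, Z=1, Y=0) weight 2/135
  … 28 more
Group by Z:
  weight(Z=0) = 2/45
  weight(Z=1) = 7/45
  weight(Z=2) = 2/45
  weight(Z=3) = 14/45
Total weight = 2/45 + 7/45 + 2/45 + 14/45 = 5/9
P(Z=0 | obs) = 2/45 / 5/9 = 2/25
P(Z=1 | obs) = 7/45 / 5/9 = 7/25
P(Z=2 | obs) = 2/45 / 5/9 = 2/25
P(Z=3 | obs) = 14/45 / 5/9 = 14/25

P(Z = 3 | obs) = 14/25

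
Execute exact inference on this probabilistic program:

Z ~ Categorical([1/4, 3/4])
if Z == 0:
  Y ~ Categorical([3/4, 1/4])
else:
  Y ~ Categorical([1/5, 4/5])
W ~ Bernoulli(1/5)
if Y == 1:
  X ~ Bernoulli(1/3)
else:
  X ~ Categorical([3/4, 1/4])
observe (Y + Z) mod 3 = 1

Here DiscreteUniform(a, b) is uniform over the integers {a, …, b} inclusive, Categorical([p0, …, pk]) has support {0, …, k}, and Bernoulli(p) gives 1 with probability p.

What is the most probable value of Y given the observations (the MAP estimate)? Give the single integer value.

Enumerate traces; 8 have nonzero weight after conditioning:
  (Z=0, Y=1, W=0, X=0) weight 1/30
  (Z=0, Y=1, W=0, X=1) weight 1/60
  (Z=0, Y=1, W=1, X=0) weight 1/120
  (Z=0, Y=1, W=1, X=1) weight 1/240
  (Z=1, Y=0, W=0, X=0) weight 9/100
  (Z=1, Y=0, W=0, X=1) weight 3/100
  (Z=1, Y=0, W=1, X=0) weight 9/400
  (Z=1, Y=0, W=1, X=1) weight 3/400
Group by Y:
  weight(Y=0) = 3/20
  weight(Y=1) = 1/16
Total weight = 3/20 + 1/16 = 17/80
P(Y=0 | obs) = 3/20 / 17/80 = 12/17
P(Y=1 | obs) = 1/16 / 17/80 = 5/17
argmax = 0

argmax_v P(Y = v | obs) = 0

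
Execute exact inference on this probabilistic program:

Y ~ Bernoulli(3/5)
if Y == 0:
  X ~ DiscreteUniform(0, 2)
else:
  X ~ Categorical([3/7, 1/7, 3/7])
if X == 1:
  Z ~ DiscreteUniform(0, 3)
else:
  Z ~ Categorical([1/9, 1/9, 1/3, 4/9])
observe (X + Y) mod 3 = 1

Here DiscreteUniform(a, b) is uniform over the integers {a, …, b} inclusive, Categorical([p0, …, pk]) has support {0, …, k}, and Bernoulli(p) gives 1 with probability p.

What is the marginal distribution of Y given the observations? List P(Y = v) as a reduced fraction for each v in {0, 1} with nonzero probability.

P(Y=0) = 14/41, P(Y=1) = 27/41

Enumerate traces; 8 have nonzero weight after conditioning:
  (Y=0, X=1, Z=0) weight 1/30
  (Y=0, X=1, Z=1) weight 1/30
  (Y=0, X=1, Z=2) weight 1/30
  (Y=0, X=1, Z=3) weight 1/30
  (Y=1, X=0, Z=0) weight 1/35
  (Y=1, X=0, Z=1) weight 1/35
  (Y=1, X=0, Z=2) weight 3/35
  (Y=1, X=0, Z=3) weight 4/35
Group by Y:
  weight(Y=0) = 2/15
  weight(Y=1) = 9/35
Total weight = 2/15 + 9/35 = 41/105
P(Y=0 | obs) = 2/15 / 41/105 = 14/41
P(Y=1 | obs) = 9/35 / 41/105 = 27/41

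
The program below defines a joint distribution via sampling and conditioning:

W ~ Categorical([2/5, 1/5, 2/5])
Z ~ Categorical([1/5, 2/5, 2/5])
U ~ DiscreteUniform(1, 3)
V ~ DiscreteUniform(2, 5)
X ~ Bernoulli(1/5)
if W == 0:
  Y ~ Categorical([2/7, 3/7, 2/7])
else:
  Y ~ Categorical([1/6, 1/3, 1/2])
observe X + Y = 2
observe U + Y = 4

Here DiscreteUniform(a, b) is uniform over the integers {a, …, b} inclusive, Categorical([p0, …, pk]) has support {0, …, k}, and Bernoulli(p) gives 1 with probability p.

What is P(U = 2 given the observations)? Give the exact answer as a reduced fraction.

P(U = 2 | obs) = 58/71

Enumerate traces; 72 have nonzero weight after conditioning:
  (W=0, Z=0, U=2, V=2, X=0, Y=2) weight 4/2625
  (W=0, Z=0, U=2, V=3, X=0, Y=2) weight 4/2625
  (W=0, Z=0, U=2, V=4, X=0, Y=2) weight 4/2625
  (W=0, Z=0, U=2, V=5, X=0, Y=2) weight 4/2625
  (W=0, Z=0, U=3, V=2, X=1, Y=1) weight 1/1750
  (W=0, Z=0, U=3, V=3, X=1, Y=1) weight 1/1750
  (W=0, Z=0, U=3, V=4, X=1, Y=1) weight 1/1750
  (W=0, Z=0, U=3, V=5, X=1, Y=1) weight 1/1750
  … 64 more
Group by U:
  weight(U=2) = 58/525
  weight(U=3) = 13/525
Total weight = 58/525 + 13/525 = 71/525
P(U=2 | obs) = 58/525 / 71/525 = 58/71
P(U=3 | obs) = 13/525 / 71/525 = 13/71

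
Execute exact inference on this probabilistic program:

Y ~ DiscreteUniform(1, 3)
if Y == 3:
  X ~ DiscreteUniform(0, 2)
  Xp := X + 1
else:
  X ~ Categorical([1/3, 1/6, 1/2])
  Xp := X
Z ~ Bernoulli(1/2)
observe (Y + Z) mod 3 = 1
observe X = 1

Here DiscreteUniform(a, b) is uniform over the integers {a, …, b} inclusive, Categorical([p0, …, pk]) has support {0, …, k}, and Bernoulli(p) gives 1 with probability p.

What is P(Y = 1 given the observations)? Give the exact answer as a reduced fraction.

P(Y = 1 | obs) = 1/3

Enumerate traces; 2 have nonzero weight after conditioning:
  (Y=1, X=1, Z=0) weight 1/36
  (Y=3, X=1, Z=1) weight 1/18
Group by Y:
  weight(Y=1) = 1/36
  weight(Y=3) = 1/18
Total weight = 1/36 + 1/18 = 1/12
P(Y=1 | obs) = 1/36 / 1/12 = 1/3
P(Y=3 | obs) = 1/18 / 1/12 = 2/3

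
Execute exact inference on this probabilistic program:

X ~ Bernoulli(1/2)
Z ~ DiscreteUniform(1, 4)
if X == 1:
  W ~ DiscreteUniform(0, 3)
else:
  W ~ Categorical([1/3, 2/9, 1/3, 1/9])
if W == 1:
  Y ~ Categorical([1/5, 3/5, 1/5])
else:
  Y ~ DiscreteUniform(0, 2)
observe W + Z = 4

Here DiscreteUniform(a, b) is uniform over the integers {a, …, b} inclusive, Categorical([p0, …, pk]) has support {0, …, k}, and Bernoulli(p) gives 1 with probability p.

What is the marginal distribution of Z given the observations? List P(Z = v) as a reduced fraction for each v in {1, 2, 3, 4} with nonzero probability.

P(Z=1) = 13/72, P(Z=2) = 7/24, P(Z=3) = 17/72, P(Z=4) = 7/24

Enumerate traces; 24 have nonzero weight after conditioning:
  (X=0, Z=1, W=3, Y=0) weight 1/216
  (X=0, Z=1, W=3, Y=1) weight 1/216
  (X=0, Z=1, W=3, Y=2) weight 1/216
  (X=0, Z=2, W=2, Y=0) weight 1/72
  (X=0, Z=2, W=2, Y=1) weight 1/72
  (X=0, Z=2, W=2, Y=2) weight 1/72
  (X=0, Z=3, W=1, Y=0) weight 1/180
  (X=0, Z=3, W=1, Y=1) weight 1/60
  (X=0, Z=4, W=0, Y=0) weight 1/72
  … 15 more
Group by Z:
  weight(Z=1) = 13/288
  weight(Z=2) = 7/96
  weight(Z=3) = 17/288
  weight(Z=4) = 7/96
Total weight = 13/288 + 7/96 + 17/288 + 7/96 = 1/4
P(Z=1 | obs) = 13/288 / 1/4 = 13/72
P(Z=2 | obs) = 7/96 / 1/4 = 7/24
P(Z=3 | obs) = 17/288 / 1/4 = 17/72
P(Z=4 | obs) = 7/96 / 1/4 = 7/24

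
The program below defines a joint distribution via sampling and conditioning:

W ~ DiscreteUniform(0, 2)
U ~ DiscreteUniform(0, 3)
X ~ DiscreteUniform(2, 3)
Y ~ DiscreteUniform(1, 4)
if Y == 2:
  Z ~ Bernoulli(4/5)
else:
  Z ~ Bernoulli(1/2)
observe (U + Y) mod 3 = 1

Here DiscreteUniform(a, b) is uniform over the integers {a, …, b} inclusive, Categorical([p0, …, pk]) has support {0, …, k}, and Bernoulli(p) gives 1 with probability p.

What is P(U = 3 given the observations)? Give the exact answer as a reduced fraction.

P(U = 3 | obs) = 1/3

Enumerate traces; 72 have nonzero weight after conditioning:
  (W=0, U=0, X=2, Y=1, Z=0) weight 1/192
  (W=0, U=0, X=2, Y=1, Z=1) weight 1/192
  (W=0, U=0, X=2, Y=4, Z=0) weight 1/192
  (W=0, U=0, X=2, Y=4, Z=1) weight 1/192
  (W=0, U=0, X=3, Y=1, Z=0) weight 1/192
  (W=0, U=0, X=3, Y=1, Z=1) weight 1/192
  (W=0, U=0, X=3, Y=4, Z=0) weight 1/192
  (W=0, U=0, X=3, Y=4, Z=1) weight 1/192
  (W=0, U=1, X=2, Y=3, Z=0) weight 1/192
  (W=0, U=2, X=2, Y=2, Z=0) weight 1/480
  … 62 more
Group by U:
  weight(U=0) = 1/8
  weight(U=1) = 1/16
  weight(U=2) = 1/16
  weight(U=3) = 1/8
Total weight = 1/8 + 1/16 + 1/16 + 1/8 = 3/8
P(U=0 | obs) = 1/8 / 3/8 = 1/3
P(U=1 | obs) = 1/16 / 3/8 = 1/6
P(U=2 | obs) = 1/16 / 3/8 = 1/6
P(U=3 | obs) = 1/8 / 3/8 = 1/3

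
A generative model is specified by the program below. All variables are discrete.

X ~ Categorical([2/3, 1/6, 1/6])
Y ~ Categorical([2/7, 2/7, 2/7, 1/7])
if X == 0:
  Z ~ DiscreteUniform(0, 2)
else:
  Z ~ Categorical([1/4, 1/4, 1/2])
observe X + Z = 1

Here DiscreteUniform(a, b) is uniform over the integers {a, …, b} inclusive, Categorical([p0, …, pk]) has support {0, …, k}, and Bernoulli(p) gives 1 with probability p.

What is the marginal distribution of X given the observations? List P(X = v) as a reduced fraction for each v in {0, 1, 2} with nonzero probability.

Enumerate traces; 8 have nonzero weight after conditioning:
  (X=0, Y=0, Z=1) weight 4/63
  (X=0, Y=1, Z=1) weight 4/63
  (X=0, Y=2, Z=1) weight 4/63
  (X=0, Y=3, Z=1) weight 2/63
  (X=1, Y=0, Z=0) weight 1/84
  (X=1, Y=1, Z=0) weight 1/84
  (X=1, Y=2, Z=0) weight 1/84
  (X=1, Y=3, Z=0) weight 1/168
Group by X:
  weight(X=0) = 2/9
  weight(X=1) = 1/24
Total weight = 2/9 + 1/24 = 19/72
P(X=0 | obs) = 2/9 / 19/72 = 16/19
P(X=1 | obs) = 1/24 / 19/72 = 3/19

P(X=0) = 16/19, P(X=1) = 3/19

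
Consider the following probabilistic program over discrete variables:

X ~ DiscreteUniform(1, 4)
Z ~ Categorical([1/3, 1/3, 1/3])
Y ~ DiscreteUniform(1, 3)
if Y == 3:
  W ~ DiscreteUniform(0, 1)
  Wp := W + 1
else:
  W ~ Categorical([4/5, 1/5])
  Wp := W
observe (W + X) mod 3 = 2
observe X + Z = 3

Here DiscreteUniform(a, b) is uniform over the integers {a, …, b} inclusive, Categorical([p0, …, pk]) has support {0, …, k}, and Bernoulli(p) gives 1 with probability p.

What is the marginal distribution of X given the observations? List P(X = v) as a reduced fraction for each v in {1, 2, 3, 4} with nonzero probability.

P(X=1) = 3/10, P(X=2) = 7/10

Enumerate traces; 6 have nonzero weight after conditioning:
  (X=1, Z=2, Y=1, W=1) weight 1/180
  (X=1, Z=2, Y=2, W=1) weight 1/180
  (X=1, Z=2, Y=3, W=1) weight 1/72
  (X=2, Z=1, Y=1, W=0) weight 1/45
  (X=2, Z=1, Y=2, W=0) weight 1/45
  (X=2, Z=1, Y=3, W=0) weight 1/72
Group by X:
  weight(X=1) = 1/40
  weight(X=2) = 7/120
Total weight = 1/40 + 7/120 = 1/12
P(X=1 | obs) = 1/40 / 1/12 = 3/10
P(X=2 | obs) = 7/120 / 1/12 = 7/10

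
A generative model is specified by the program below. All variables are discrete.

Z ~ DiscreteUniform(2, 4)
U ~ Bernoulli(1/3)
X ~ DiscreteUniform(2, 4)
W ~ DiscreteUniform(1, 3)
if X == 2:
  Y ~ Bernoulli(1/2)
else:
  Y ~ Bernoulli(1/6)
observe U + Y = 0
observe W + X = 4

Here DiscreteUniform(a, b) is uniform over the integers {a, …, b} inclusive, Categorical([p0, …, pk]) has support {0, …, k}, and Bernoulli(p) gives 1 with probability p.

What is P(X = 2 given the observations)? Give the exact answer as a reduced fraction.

P(X = 2 | obs) = 3/8

Enumerate traces; 6 have nonzero weight after conditioning:
  (Z=2, U=0, X=2, W=2, Y=0) weight 1/81
  (Z=2, U=0, X=3, W=1, Y=0) weight 5/243
  (Z=3, U=0, X=2, W=2, Y=0) weight 1/81
  (Z=3, U=0, X=3, W=1, Y=0) weight 5/243
  (Z=4, U=0, X=2, W=2, Y=0) weight 1/81
  (Z=4, U=0, X=3, W=1, Y=0) weight 5/243
Group by X:
  weight(X=2) = 1/27
  weight(X=3) = 5/81
Total weight = 1/27 + 5/81 = 8/81
P(X=2 | obs) = 1/27 / 8/81 = 3/8
P(X=3 | obs) = 5/81 / 8/81 = 5/8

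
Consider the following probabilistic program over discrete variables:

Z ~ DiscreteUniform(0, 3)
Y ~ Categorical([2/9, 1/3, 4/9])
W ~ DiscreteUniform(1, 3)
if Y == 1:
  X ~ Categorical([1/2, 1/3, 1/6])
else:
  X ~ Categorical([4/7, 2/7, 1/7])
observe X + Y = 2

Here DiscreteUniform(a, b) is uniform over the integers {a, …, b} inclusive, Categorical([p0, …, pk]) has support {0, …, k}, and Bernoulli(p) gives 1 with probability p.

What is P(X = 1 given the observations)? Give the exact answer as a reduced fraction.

Enumerate traces; 36 have nonzero weight after conditioning:
  (Z=0, Y=0, W=1, X=2) weight 1/378
  (Z=0, Y=0, W=2, X=2) weight 1/378
  (Z=0, Y=0, W=3, X=2) weight 1/378
  (Z=0, Y=1, W=1, X=1) weight 1/108
  (Z=0, Y=1, W=2, X=1) weight 1/108
  (Z=0, Y=1, W=3, X=1) weight 1/108
  (Z=0, Y=2, W=1, X=0) weight 4/189
  (Z=0, Y=2, W=2, X=0) weight 4/189
  … 28 more
Group by X:
  weight(X=0) = 16/63
  weight(X=1) = 1/9
  weight(X=2) = 2/63
Total weight = 16/63 + 1/9 + 2/63 = 25/63
P(X=0 | obs) = 16/63 / 25/63 = 16/25
P(X=1 | obs) = 1/9 / 25/63 = 7/25
P(X=2 | obs) = 2/63 / 25/63 = 2/25

P(X = 1 | obs) = 7/25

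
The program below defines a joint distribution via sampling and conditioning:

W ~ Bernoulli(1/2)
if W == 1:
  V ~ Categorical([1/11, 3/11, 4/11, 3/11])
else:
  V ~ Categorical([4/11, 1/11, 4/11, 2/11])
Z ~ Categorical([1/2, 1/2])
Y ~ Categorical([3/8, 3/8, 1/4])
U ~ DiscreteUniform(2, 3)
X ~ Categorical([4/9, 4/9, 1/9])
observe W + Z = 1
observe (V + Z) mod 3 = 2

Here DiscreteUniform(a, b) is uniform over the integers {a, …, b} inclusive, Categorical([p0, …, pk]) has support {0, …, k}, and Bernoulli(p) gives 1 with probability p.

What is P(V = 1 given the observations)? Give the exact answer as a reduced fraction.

P(V = 1 | obs) = 1/5

Enumerate traces; 36 have nonzero weight after conditioning:
  (W=0, V=1, Z=1, Y=0, U=2, X=0) weight 1/528
  (W=0, V=1, Z=1, Y=0, U=2, X=1) weight 1/528
  (W=0, V=1, Z=1, Y=0, U=2, X=2) weight 1/2112
  (W=0, V=1, Z=1, Y=0, U=3, X=0) weight 1/528
  (W=0, V=1, Z=1, Y=0, U=3, X=1) weight 1/528
  (W=0, V=1, Z=1, Y=0, U=3, X=2) weight 1/2112
  (W=0, V=1, Z=1, Y=1, U=2, X=0) weight 1/528
  (W=0, V=1, Z=1, Y=1, U=2, X=1) weight 1/528
  (W=1, V=2, Z=0, Y=0, U=2, X=0) weight 1/132
  … 27 more
Group by V:
  weight(V=1) = 1/44
  weight(V=2) = 1/11
Total weight = 1/44 + 1/11 = 5/44
P(V=1 | obs) = 1/44 / 5/44 = 1/5
P(V=2 | obs) = 1/11 / 5/44 = 4/5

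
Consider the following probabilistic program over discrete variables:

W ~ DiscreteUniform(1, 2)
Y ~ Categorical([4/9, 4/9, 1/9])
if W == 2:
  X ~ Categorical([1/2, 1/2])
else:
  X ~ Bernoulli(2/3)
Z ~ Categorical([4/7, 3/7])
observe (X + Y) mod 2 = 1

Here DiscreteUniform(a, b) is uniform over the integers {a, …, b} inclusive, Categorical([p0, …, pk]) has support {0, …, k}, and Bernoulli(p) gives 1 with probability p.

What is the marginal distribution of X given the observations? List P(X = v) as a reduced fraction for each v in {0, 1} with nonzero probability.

P(X=0) = 4/11, P(X=1) = 7/11

Enumerate traces; 12 have nonzero weight after conditioning:
  (W=1, Y=0, X=1, Z=0) weight 16/189
  (W=1, Y=0, X=1, Z=1) weight 4/63
  (W=1, Y=1, X=0, Z=0) weight 8/189
  (W=1, Y=1, X=0, Z=1) weight 2/63
  (W=1, Y=2, X=1, Z=0) weight 4/189
  (W=1, Y=2, X=1, Z=1) weight 1/63
  (W=2, Y=0, X=1, Z=0) weight 4/63
  (W=2, Y=0, X=1, Z=1) weight 1/21
  … 4 more
Group by X:
  weight(X=0) = 5/27
  weight(X=1) = 35/108
Total weight = 5/27 + 35/108 = 55/108
P(X=0 | obs) = 5/27 / 55/108 = 4/11
P(X=1 | obs) = 35/108 / 55/108 = 7/11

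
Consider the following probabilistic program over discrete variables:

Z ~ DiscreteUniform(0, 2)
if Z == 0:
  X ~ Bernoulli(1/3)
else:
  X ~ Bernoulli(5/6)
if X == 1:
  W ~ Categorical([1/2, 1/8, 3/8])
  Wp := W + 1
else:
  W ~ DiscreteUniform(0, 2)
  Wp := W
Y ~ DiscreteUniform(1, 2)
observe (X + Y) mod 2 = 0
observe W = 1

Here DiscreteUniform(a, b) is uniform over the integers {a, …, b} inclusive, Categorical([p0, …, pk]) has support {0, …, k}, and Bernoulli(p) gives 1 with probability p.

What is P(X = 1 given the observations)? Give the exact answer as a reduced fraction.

Enumerate traces; 6 have nonzero weight after conditioning:
  (Z=0, X=0, W=1, Y=2) weight 1/27
  (Z=0, X=1, W=1, Y=1) weight 1/144
  (Z=1, X=0, W=1, Y=2) weight 1/108
  (Z=1, X=1, W=1, Y=1) weight 5/288
  (Z=2, X=0, W=1, Y=2) weight 1/108
  (Z=2, X=1, W=1, Y=1) weight 5/288
Group by X:
  weight(X=0) = 1/18
  weight(X=1) = 1/24
Total weight = 1/18 + 1/24 = 7/72
P(X=0 | obs) = 1/18 / 7/72 = 4/7
P(X=1 | obs) = 1/24 / 7/72 = 3/7

P(X = 1 | obs) = 3/7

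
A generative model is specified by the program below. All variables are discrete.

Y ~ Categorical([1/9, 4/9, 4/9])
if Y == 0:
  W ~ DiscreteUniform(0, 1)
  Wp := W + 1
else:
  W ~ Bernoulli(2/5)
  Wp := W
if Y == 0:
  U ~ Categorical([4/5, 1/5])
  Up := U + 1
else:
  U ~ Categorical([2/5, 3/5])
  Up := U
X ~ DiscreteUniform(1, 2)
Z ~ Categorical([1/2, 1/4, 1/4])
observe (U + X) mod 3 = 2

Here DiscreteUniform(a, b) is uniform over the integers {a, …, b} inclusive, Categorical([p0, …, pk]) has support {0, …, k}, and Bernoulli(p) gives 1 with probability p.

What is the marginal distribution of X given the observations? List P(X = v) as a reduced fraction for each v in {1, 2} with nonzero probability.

Enumerate traces; 36 have nonzero weight after conditioning:
  (Y=0, W=0, U=0, X=2, Z=0) weight 1/90
  (Y=0, W=0, U=0, X=2, Z=1) weight 1/180
  (Y=0, W=0, U=0, X=2, Z=2) weight 1/180
  (Y=0, W=0, U=1, X=1, Z=0) weight 1/360
  (Y=0, W=0, U=1, X=1, Z=1) weight 1/720
  (Y=0, W=0, U=1, X=1, Z=2) weight 1/720
  (Y=0, W=1, U=0, X=2, Z=0) weight 1/90
  (Y=0, W=1, U=0, X=2, Z=1) weight 1/180
  … 28 more
Group by X:
  weight(X=1) = 5/18
  weight(X=2) = 2/9
Total weight = 5/18 + 2/9 = 1/2
P(X=1 | obs) = 5/18 / 1/2 = 5/9
P(X=2 | obs) = 2/9 / 1/2 = 4/9

P(X=1) = 5/9, P(X=2) = 4/9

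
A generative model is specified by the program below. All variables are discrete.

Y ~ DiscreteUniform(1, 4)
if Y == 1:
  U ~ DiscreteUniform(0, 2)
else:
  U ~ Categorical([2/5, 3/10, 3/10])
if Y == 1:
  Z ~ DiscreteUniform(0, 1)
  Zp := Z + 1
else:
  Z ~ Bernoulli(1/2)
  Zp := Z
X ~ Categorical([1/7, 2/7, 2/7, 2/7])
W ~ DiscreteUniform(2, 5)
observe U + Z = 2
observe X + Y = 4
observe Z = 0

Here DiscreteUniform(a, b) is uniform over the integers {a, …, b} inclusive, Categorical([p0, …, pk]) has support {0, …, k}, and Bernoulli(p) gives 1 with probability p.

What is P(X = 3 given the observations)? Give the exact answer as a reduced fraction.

Enumerate traces; 16 have nonzero weight after conditioning:
  (Y=1, U=2, Z=0, X=3, W=2) weight 1/336
  (Y=1, U=2, Z=0, X=3, W=3) weight 1/336
  (Y=1, U=2, Z=0, X=3, W=4) weight 1/336
  (Y=1, U=2, Z=0, X=3, W=5) weight 1/336
  (Y=2, U=2, Z=0, X=2, W=2) weight 3/1120
  (Y=2, U=2, Z=0, X=2, W=3) weight 3/1120
  (Y=2, U=2, Z=0, X=2, W=4) weight 3/1120
  (Y=2, U=2, Z=0, X=2, W=5) weight 3/1120
  (Y=3, U=2, Z=0, X=1, W=2) weight 3/1120
  (Y=4, U=2, Z=0, X=0, W=2) weight 3/2240
  … 6 more
Group by X:
  weight(X=0) = 3/560
  weight(X=1) = 3/280
  weight(X=2) = 3/280
  weight(X=3) = 1/84
Total weight = 3/560 + 3/280 + 3/280 + 1/84 = 13/336
P(X=0 | obs) = 3/560 / 13/336 = 9/65
P(X=1 | obs) = 3/280 / 13/336 = 18/65
P(X=2 | obs) = 3/280 / 13/336 = 18/65
P(X=3 | obs) = 1/84 / 13/336 = 4/13

P(X = 3 | obs) = 4/13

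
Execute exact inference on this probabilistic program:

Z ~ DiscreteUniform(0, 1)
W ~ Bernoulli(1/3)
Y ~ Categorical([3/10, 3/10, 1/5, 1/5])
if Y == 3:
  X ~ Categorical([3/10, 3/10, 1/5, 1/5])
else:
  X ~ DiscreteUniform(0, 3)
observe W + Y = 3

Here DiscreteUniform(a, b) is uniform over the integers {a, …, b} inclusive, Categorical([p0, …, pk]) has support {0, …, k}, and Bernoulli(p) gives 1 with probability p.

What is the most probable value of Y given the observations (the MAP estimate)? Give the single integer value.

argmax_v P(Y = v | obs) = 3

Enumerate traces; 16 have nonzero weight after conditioning:
  (Z=0, W=0, Y=3, X=0) weight 1/50
  (Z=0, W=0, Y=3, X=1) weight 1/50
  (Z=0, W=0, Y=3, X=2) weight 1/75
  (Z=0, W=0, Y=3, X=3) weight 1/75
  (Z=0, W=1, Y=2, X=0) weight 1/120
  (Z=0, W=1, Y=2, X=1) weight 1/120
  (Z=0, W=1, Y=2, X=2) weight 1/120
  (Z=0, W=1, Y=2, X=3) weight 1/120
  … 8 more
Group by Y:
  weight(Y=2) = 1/15
  weight(Y=3) = 2/15
Total weight = 1/15 + 2/15 = 1/5
P(Y=2 | obs) = 1/15 / 1/5 = 1/3
P(Y=3 | obs) = 2/15 / 1/5 = 2/3
argmax = 3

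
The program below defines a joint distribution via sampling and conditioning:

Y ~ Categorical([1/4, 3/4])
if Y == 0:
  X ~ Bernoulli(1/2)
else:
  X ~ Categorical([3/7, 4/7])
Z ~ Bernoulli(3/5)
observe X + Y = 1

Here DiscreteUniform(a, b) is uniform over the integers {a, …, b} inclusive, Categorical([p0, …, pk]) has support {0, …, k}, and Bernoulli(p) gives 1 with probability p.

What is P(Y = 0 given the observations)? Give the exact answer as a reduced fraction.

Enumerate traces; 4 have nonzero weight after conditioning:
  (Y=0, X=1, Z=0) weight 1/20
  (Y=0, X=1, Z=1) weight 3/40
  (Y=1, X=0, Z=0) weight 9/70
  (Y=1, X=0, Z=1) weight 27/140
Group by Y:
  weight(Y=0) = 1/8
  weight(Y=1) = 9/28
Total weight = 1/8 + 9/28 = 25/56
P(Y=0 | obs) = 1/8 / 25/56 = 7/25
P(Y=1 | obs) = 9/28 / 25/56 = 18/25

P(Y = 0 | obs) = 7/25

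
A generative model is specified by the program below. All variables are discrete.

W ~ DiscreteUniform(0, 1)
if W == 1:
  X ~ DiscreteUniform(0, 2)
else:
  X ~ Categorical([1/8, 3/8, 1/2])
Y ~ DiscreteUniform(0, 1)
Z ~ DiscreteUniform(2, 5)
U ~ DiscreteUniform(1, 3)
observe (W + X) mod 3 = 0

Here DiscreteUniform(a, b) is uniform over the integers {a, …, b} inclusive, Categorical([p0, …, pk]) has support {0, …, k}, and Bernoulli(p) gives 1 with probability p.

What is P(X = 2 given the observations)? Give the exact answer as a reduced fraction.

Enumerate traces; 48 have nonzero weight after conditioning:
  (W=0, X=0, Y=0, Z=2, U=1) weight 1/384
  (W=0, X=0, Y=0, Z=2, U=2) weight 1/384
  (W=0, X=0, Y=0, Z=2, U=3) weight 1/384
  (W=0, X=0, Y=0, Z=3, U=1) weight 1/384
  (W=0, X=0, Y=0, Z=3, U=2) weight 1/384
  (W=0, X=0, Y=0, Z=3, U=3) weight 1/384
  (W=0, X=0, Y=0, Z=4, U=1) weight 1/384
  (W=0, X=0, Y=0, Z=4, U=2) weight 1/384
  (W=1, X=2, Y=0, Z=2, U=1) weight 1/144
  … 39 more
Group by X:
  weight(X=0) = 1/16
  weight(X=2) = 1/6
Total weight = 1/16 + 1/6 = 11/48
P(X=0 | obs) = 1/16 / 11/48 = 3/11
P(X=2 | obs) = 1/6 / 11/48 = 8/11

P(X = 2 | obs) = 8/11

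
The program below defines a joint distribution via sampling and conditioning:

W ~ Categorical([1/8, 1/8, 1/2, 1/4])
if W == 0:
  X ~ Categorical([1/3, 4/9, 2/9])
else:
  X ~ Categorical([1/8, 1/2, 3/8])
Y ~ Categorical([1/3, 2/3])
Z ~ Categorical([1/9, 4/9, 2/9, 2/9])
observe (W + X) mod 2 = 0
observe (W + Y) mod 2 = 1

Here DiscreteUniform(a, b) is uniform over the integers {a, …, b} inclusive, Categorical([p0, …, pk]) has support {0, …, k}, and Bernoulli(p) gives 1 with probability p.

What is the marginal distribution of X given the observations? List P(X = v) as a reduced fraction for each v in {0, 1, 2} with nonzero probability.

P(X=0) = 30/119, P(X=1) = 27/119, P(X=2) = 62/119

Enumerate traces; 24 have nonzero weight after conditioning:
  (W=0, X=0, Y=1, Z=0) weight 1/324
  (W=0, X=0, Y=1, Z=1) weight 1/81
  (W=0, X=0, Y=1, Z=2) weight 1/162
  (W=0, X=0, Y=1, Z=3) weight 1/162
  (W=0, X=2, Y=1, Z=0) weight 1/486
  (W=0, X=2, Y=1, Z=1) weight 2/243
  (W=0, X=2, Y=1, Z=2) weight 1/243
  (W=0, X=2, Y=1, Z=3) weight 1/243
  (W=1, X=1, Y=0, Z=0) weight 1/432
  … 15 more
Group by X:
  weight(X=0) = 5/72
  weight(X=1) = 1/16
  weight(X=2) = 31/216
Total weight = 5/72 + 1/16 + 31/216 = 119/432
P(X=0 | obs) = 5/72 / 119/432 = 30/119
P(X=1 | obs) = 1/16 / 119/432 = 27/119
P(X=2 | obs) = 31/216 / 119/432 = 62/119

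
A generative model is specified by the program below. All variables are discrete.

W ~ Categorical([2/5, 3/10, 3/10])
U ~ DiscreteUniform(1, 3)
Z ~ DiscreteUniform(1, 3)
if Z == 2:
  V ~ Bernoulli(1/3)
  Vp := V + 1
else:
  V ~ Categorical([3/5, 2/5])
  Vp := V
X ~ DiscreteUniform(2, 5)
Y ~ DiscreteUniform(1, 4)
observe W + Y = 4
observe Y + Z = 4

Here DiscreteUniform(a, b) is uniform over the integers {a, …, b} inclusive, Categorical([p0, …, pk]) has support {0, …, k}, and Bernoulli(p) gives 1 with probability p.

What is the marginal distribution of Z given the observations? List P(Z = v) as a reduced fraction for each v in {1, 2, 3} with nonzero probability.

Enumerate traces; 48 have nonzero weight after conditioning:
  (W=1, U=1, Z=1, V=0, X=2, Y=3) weight 1/800
  (W=1, U=1, Z=1, V=0, X=3, Y=3) weight 1/800
  (W=1, U=1, Z=1, V=0, X=4, Y=3) weight 1/800
  (W=1, U=1, Z=1, V=0, X=5, Y=3) weight 1/800
  (W=1, U=1, Z=1, V=1, X=2, Y=3) weight 1/1200
  (W=1, U=1, Z=1, V=1, X=3, Y=3) weight 1/1200
  (W=1, U=1, Z=1, V=1, X=4, Y=3) weight 1/1200
  (W=1, U=1, Z=1, V=1, X=5, Y=3) weight 1/1200
  (W=2, U=1, Z=2, V=0, X=2, Y=2) weight 1/720
  … 39 more
Group by Z:
  weight(Z=1) = 1/40
  weight(Z=2) = 1/40
Total weight = 1/40 + 1/40 = 1/20
P(Z=1 | obs) = 1/40 / 1/20 = 1/2
P(Z=2 | obs) = 1/40 / 1/20 = 1/2

P(Z=1) = 1/2, P(Z=2) = 1/2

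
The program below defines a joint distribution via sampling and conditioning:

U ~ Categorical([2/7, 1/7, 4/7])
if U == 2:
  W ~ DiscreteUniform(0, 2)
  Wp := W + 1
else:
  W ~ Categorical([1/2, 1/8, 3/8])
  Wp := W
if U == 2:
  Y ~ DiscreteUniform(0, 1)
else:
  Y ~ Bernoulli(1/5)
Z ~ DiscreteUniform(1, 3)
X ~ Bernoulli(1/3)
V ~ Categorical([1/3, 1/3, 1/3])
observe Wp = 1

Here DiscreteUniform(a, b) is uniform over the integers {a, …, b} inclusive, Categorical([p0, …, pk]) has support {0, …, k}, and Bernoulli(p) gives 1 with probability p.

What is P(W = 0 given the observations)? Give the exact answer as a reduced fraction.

P(W = 0 | obs) = 32/41

Enumerate traces; 108 have nonzero weight after conditioning:
  (U=0, W=1, Y=0, Z=1, X=0, V=0) weight 2/945
  (U=0, W=1, Y=0, Z=1, X=0, V=1) weight 2/945
  (U=0, W=1, Y=0, Z=1, X=0, V=2) weight 2/945
  (U=0, W=1, Y=0, Z=1, X=1, V=0) weight 1/945
  (U=0, W=1, Y=0, Z=1, X=1, V=1) weight 1/945
  (U=0, W=1, Y=0, Z=1, X=1, V=2) weight 1/945
  (U=0, W=1, Y=0, Z=2, X=0, V=0) weight 2/945
  (U=0, W=1, Y=0, Z=2, X=0, V=1) weight 2/945
  (U=2, W=0, Y=0, Z=1, X=0, V=0) weight 4/567
  … 99 more
Group by W:
  weight(W=0) = 4/21
  weight(W=1) = 3/56
Total weight = 4/21 + 3/56 = 41/168
P(W=0 | obs) = 4/21 / 41/168 = 32/41
P(W=1 | obs) = 3/56 / 41/168 = 9/41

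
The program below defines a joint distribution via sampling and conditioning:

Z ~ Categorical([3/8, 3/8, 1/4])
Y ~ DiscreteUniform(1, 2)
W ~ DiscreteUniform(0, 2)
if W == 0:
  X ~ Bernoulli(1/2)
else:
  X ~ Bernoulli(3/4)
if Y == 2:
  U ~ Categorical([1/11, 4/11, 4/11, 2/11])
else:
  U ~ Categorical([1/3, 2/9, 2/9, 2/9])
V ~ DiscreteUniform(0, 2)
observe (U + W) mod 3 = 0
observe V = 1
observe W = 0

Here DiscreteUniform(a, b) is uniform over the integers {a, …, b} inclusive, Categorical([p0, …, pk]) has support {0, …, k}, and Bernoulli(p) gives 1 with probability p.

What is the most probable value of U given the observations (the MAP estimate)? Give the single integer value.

argmax_v P(U = v | obs) = 0

Enumerate traces; 24 have nonzero weight after conditioning:
  (Z=0, Y=1, W=0, X=0, U=0, V=1) weight 1/288
  (Z=0, Y=1, W=0, X=0, U=3, V=1) weight 1/432
  (Z=0, Y=1, W=0, X=1, U=0, V=1) weight 1/288
  (Z=0, Y=1, W=0, X=1, U=3, V=1) weight 1/432
  (Z=0, Y=2, W=0, X=0, U=0, V=1) weight 1/1056
  (Z=0, Y=2, W=0, X=0, U=3, V=1) weight 1/528
  (Z=0, Y=2, W=0, X=1, U=0, V=1) weight 1/1056
  (Z=0, Y=2, W=0, X=1, U=3, V=1) weight 1/528
  … 16 more
Group by U:
  weight(U=0) = 7/297
  weight(U=3) = 20/891
Total weight = 7/297 + 20/891 = 41/891
P(U=0 | obs) = 7/297 / 41/891 = 21/41
P(U=3 | obs) = 20/891 / 41/891 = 20/41
argmax = 0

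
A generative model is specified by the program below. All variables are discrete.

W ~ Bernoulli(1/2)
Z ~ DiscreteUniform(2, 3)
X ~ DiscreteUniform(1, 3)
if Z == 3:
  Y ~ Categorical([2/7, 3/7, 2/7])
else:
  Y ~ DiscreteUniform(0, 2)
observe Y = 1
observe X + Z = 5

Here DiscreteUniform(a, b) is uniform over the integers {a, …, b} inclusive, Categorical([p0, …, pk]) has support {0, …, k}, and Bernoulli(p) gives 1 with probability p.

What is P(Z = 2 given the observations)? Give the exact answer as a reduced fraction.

P(Z = 2 | obs) = 7/16

Enumerate traces; 4 have nonzero weight after conditioning:
  (W=0, Z=2, X=3, Y=1) weight 1/36
  (W=0, Z=3, X=2, Y=1) weight 1/28
  (W=1, Z=2, X=3, Y=1) weight 1/36
  (W=1, Z=3, X=2, Y=1) weight 1/28
Group by Z:
  weight(Z=2) = 1/18
  weight(Z=3) = 1/14
Total weight = 1/18 + 1/14 = 8/63
P(Z=2 | obs) = 1/18 / 8/63 = 7/16
P(Z=3 | obs) = 1/14 / 8/63 = 9/16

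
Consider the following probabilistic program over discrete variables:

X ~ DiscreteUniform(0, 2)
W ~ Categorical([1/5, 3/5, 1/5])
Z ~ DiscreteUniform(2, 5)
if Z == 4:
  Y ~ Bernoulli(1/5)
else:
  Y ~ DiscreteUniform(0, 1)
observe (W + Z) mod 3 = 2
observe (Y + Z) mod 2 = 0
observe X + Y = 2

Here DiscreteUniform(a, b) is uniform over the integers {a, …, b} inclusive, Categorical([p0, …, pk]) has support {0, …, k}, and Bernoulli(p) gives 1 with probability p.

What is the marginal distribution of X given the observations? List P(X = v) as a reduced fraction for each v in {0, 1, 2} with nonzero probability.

Enumerate traces; 4 have nonzero weight after conditioning:
  (X=1, W=0, Z=5, Y=1) weight 1/120
  (X=1, W=2, Z=3, Y=1) weight 1/120
  (X=2, W=0, Z=2, Y=0) weight 1/120
  (X=2, W=1, Z=4, Y=0) weight 1/25
Group by X:
  weight(X=1) = 1/60
  weight(X=2) = 29/600
Total weight = 1/60 + 29/600 = 13/200
P(X=1 | obs) = 1/60 / 13/200 = 10/39
P(X=2 | obs) = 29/600 / 13/200 = 29/39

P(X=1) = 10/39, P(X=2) = 29/39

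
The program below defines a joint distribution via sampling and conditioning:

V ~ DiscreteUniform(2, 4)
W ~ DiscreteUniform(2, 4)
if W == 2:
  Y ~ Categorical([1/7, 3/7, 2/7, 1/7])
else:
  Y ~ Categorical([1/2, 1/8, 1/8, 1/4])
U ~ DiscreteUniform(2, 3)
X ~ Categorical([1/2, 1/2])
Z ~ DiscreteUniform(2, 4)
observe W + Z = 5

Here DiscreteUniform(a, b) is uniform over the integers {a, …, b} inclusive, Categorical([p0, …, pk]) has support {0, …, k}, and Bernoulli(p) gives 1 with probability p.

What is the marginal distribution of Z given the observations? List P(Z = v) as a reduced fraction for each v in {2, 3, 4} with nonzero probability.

Enumerate traces; 96 have nonzero weight after conditioning:
  (V=2, W=2, Y=0, U=2, X=0, Z=3) weight 1/756
  (V=2, W=2, Y=0, U=2, X=1, Z=3) weight 1/756
  (V=2, W=2, Y=0, U=3, X=0, Z=3) weight 1/756
  (V=2, W=2, Y=0, U=3, X=1, Z=3) weight 1/756
  (V=2, W=2, Y=1, U=2, X=0, Z=3) weight 1/252
  (V=2, W=2, Y=1, U=2, X=1, Z=3) weight 1/252
  (V=2, W=2, Y=1, U=3, X=0, Z=3) weight 1/252
  (V=2, W=2, Y=1, U=3, X=1, Z=3) weight 1/252
  (V=2, W=3, Y=0, U=2, X=0, Z=2) weight 1/216
  … 87 more
Group by Z:
  weight(Z=2) = 1/9
  weight(Z=3) = 1/9
Total weight = 1/9 + 1/9 = 2/9
P(Z=2 | obs) = 1/9 / 2/9 = 1/2
P(Z=3 | obs) = 1/9 / 2/9 = 1/2

P(Z=2) = 1/2, P(Z=3) = 1/2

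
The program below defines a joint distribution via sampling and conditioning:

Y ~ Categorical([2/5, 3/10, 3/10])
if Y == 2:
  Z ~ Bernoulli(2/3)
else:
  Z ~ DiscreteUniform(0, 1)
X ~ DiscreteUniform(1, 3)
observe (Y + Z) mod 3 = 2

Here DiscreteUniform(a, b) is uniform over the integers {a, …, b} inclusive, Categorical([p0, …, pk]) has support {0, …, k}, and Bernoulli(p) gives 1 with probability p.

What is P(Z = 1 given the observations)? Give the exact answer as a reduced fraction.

Enumerate traces; 6 have nonzero weight after conditioning:
  (Y=1, Z=1, X=1) weight 1/20
  (Y=1, Z=1, X=2) weight 1/20
  (Y=1, Z=1, X=3) weight 1/20
  (Y=2, Z=0, X=1) weight 1/30
  (Y=2, Z=0, X=2) weight 1/30
  (Y=2, Z=0, X=3) weight 1/30
Group by Z:
  weight(Z=0) = 1/10
  weight(Z=1) = 3/20
Total weight = 1/10 + 3/20 = 1/4
P(Z=0 | obs) = 1/10 / 1/4 = 2/5
P(Z=1 | obs) = 3/20 / 1/4 = 3/5

P(Z = 1 | obs) = 3/5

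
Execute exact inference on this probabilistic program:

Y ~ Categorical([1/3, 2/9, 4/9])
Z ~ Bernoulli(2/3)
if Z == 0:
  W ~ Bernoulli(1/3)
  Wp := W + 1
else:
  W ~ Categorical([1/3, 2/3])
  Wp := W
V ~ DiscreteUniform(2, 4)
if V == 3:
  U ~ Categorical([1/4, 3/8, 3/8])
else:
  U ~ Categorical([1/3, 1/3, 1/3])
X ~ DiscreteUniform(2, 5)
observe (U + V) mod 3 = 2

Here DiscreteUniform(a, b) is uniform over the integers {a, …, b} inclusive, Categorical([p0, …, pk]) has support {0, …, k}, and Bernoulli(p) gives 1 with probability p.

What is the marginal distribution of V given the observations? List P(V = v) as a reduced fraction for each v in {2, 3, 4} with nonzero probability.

P(V=2) = 8/25, P(V=3) = 9/25, P(V=4) = 8/25

Enumerate traces; 144 have nonzero weight after conditioning:
  (Y=0, Z=0, W=0, V=2, U=0, X=2) weight 1/486
  (Y=0, Z=0, W=0, V=2, U=0, X=3) weight 1/486
  (Y=0, Z=0, W=0, V=2, U=0, X=4) weight 1/486
  (Y=0, Z=0, W=0, V=2, U=0, X=5) weight 1/486
  (Y=0, Z=0, W=0, V=3, U=2, X=2) weight 1/432
  (Y=0, Z=0, W=0, V=3, U=2, X=3) weight 1/432
  (Y=0, Z=0, W=0, V=3, U=2, X=4) weight 1/432
  (Y=0, Z=0, W=0, V=3, U=2, X=5) weight 1/432
  (Y=0, Z=0, W=0, V=4, U=1, X=2) weight 1/486
  … 135 more
Group by V:
  weight(V=2) = 1/9
  weight(V=3) = 1/8
  weight(V=4) = 1/9
Total weight = 1/9 + 1/8 + 1/9 = 25/72
P(V=2 | obs) = 1/9 / 25/72 = 8/25
P(V=3 | obs) = 1/8 / 25/72 = 9/25
P(V=4 | obs) = 1/9 / 25/72 = 8/25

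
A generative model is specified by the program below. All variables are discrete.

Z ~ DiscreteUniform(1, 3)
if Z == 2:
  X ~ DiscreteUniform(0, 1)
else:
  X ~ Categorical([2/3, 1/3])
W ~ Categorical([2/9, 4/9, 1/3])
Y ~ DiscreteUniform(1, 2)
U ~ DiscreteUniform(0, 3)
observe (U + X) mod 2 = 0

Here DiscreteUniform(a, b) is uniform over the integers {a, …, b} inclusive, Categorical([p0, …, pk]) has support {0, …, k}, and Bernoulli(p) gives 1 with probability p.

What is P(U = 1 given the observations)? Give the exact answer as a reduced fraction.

Enumerate traces; 72 have nonzero weight after conditioning:
  (Z=1, X=0, W=0, Y=1, U=0) weight 1/162
  (Z=1, X=0, W=0, Y=1, U=2) weight 1/162
  (Z=1, X=0, W=0, Y=2, U=0) weight 1/162
  (Z=1, X=0, W=0, Y=2, U=2) weight 1/162
  (Z=1, X=0, W=1, Y=1, U=0) weight 1/81
  (Z=1, X=0, W=1, Y=1, U=2) weight 1/81
  (Z=1, X=0, W=1, Y=2, U=0) weight 1/81
  (Z=1, X=0, W=1, Y=2, U=2) weight 1/81
  (Z=1, X=1, W=0, Y=1, U=1) weight 1/324
  (Z=1, X=1, W=0, Y=1, U=3) weight 1/324
  … 62 more
Group by U:
  weight(U=0) = 11/72
  weight(U=1) = 7/72
  weight(U=2) = 11/72
  weight(U=3) = 7/72
Total weight = 11/72 + 7/72 + 11/72 + 7/72 = 1/2
P(U=0 | obs) = 11/72 / 1/2 = 11/36
P(U=1 | obs) = 7/72 / 1/2 = 7/36
P(U=2 | obs) = 11/72 / 1/2 = 11/36
P(U=3 | obs) = 7/72 / 1/2 = 7/36

P(U = 1 | obs) = 7/36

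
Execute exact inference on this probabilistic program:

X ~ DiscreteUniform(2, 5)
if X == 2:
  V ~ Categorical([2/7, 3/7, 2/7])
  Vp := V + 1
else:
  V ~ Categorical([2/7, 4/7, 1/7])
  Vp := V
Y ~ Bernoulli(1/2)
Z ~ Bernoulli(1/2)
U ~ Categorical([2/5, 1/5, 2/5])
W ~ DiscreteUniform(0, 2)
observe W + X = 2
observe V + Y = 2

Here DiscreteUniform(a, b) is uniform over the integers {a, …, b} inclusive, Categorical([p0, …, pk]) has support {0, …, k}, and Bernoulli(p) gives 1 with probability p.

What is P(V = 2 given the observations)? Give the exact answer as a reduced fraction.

P(V = 2 | obs) = 2/5

Enumerate traces; 12 have nonzero weight after conditioning:
  (X=2, V=1, Y=1, Z=0, U=0, W=0) weight 1/280
  (X=2, V=1, Y=1, Z=0, U=1, W=0) weight 1/560
  (X=2, V=1, Y=1, Z=0, U=2, W=0) weight 1/280
  (X=2, V=1, Y=1, Z=1, U=0, W=0) weight 1/280
  (X=2, V=1, Y=1, Z=1, U=1, W=0) weight 1/560
  (X=2, V=1, Y=1, Z=1, U=2, W=0) weight 1/280
  (X=2, V=2, Y=0, Z=0, U=0, W=0) weight 1/420
  (X=2, V=2, Y=0, Z=0, U=1, W=0) weight 1/840
  … 4 more
Group by V:
  weight(V=1) = 1/56
  weight(V=2) = 1/84
Total weight = 1/56 + 1/84 = 5/168
P(V=1 | obs) = 1/56 / 5/168 = 3/5
P(V=2 | obs) = 1/84 / 5/168 = 2/5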